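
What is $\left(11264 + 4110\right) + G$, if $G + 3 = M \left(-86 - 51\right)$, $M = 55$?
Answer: $7836$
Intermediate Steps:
$G = -7538$ ($G = -3 + 55 \left(-86 - 51\right) = -3 + 55 \left(-137\right) = -3 - 7535 = -7538$)
$\left(11264 + 4110\right) + G = \left(11264 + 4110\right) - 7538 = 15374 - 7538 = 7836$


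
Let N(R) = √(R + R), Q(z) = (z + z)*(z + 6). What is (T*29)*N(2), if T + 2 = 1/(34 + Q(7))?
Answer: -12499/108 ≈ -115.73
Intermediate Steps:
Q(z) = 2*z*(6 + z) (Q(z) = (2*z)*(6 + z) = 2*z*(6 + z))
N(R) = √2*√R (N(R) = √(2*R) = √2*√R)
T = -431/216 (T = -2 + 1/(34 + 2*7*(6 + 7)) = -2 + 1/(34 + 2*7*13) = -2 + 1/(34 + 182) = -2 + 1/216 = -431/216 ≈ -1.9954)
(T*29)*N(2) = (-431/216*29)*(√2*√2) = -12499/216*2 = -12499/108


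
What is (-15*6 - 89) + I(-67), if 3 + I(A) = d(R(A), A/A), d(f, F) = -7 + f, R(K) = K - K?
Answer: -189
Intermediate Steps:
R(K) = 0
I(A) = -10 (I(A) = -3 + (-7 + 0) = -3 - 7 = -10)
(-15*6 - 89) + I(-67) = (-15*6 - 89) - 10 = (-90 - 89) - 10 = -179 - 10 = -189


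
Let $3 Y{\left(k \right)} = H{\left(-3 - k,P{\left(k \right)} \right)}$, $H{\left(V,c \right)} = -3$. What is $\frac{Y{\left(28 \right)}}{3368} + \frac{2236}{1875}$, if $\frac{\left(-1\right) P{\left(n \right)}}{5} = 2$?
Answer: $\frac{7528973}{6315000} \approx 1.1922$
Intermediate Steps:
$P{\left(n \right)} = -10$ ($P{\left(n \right)} = \left(-5\right) 2 = -10$)
$Y{\left(k \right)} = -1$ ($Y{\left(k \right)} = \frac{1}{3} \left(-3\right) = -1$)
$\frac{Y{\left(28 \right)}}{3368} + \frac{2236}{1875} = - \frac{1}{3368} + \frac{2236}{1875} = \frac{7528973}{6315000}$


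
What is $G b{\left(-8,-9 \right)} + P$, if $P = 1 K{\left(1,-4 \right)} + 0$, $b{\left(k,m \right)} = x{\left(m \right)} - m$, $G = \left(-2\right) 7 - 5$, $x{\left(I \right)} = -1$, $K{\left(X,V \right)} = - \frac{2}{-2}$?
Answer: $-151$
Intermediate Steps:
$K{\left(X,V \right)} = 1$ ($K{\left(X,V \right)} = \left(-2\right) \left(- \frac{1}{2}\right) = 1$)
$G = -19$ ($G = -14 - 5 = -19$)
$b{\left(k,m \right)} = -1 - m$
$P = 1$ ($P = 1 \cdot 1 + 0 = 1 + 0 = 1$)
$G b{\left(-8,-9 \right)} + P = - 19 \left(-1 - -9\right) + 1 = - 19 \left(-1 + 9\right) + 1 = \left(-19\right) 8 + 1 = -152 + 1 = -151$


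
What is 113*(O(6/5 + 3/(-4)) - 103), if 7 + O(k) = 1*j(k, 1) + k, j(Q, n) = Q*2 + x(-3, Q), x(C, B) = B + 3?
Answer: -59438/5 ≈ -11888.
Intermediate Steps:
x(C, B) = 3 + B
j(Q, n) = 3 + 3*Q (j(Q, n) = Q*2 + (3 + Q) = 2*Q + (3 + Q) = 3 + 3*Q)
O(k) = -4 + 4*k (O(k) = -7 + (1*(3 + 3*k) + k) = -7 + ((3 + 3*k) + k) = -7 + (3 + 4*k) = -4 + 4*k)
113*(O(6/5 + 3/(-4)) - 103) = 113*((-4 + 4*(6/5 + 3/(-4))) - 103) = 113*((-4 + 4*(6*(1/5) + 3*(-1/4))) - 103) = 113*((-4 + 4*(6/5 - 3/4)) - 103) = 113*((-4 + 4*(9/20)) - 103) = 113*((-4 + 9/5) - 103) = 113*(-11/5 - 103) = 113*(-526/5) = -59438/5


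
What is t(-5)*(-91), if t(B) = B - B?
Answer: 0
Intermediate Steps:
t(B) = 0
t(-5)*(-91) = 0*(-91) = 0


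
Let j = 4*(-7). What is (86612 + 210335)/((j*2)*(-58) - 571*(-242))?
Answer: 296947/141430 ≈ 2.0996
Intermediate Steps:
j = -28
(86612 + 210335)/((j*2)*(-58) - 571*(-242)) = (86612 + 210335)/(-28*2*(-58) - 571*(-242)) = 296947/(-56*(-58) + 138182) = 296947/(3248 + 138182) = 296947/141430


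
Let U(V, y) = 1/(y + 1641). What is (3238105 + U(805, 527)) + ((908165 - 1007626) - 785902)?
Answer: 5100744657/2168 ≈ 2.3527e+6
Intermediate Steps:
U(V, y) = 1/(1641 + y)
(3238105 + U(805, 527)) + ((908165 - 1007626) - 785902) = (3238105 + 1/(1641 + 527)) + ((908165 - 1007626) - 785902) = (3238105 + 1/2168) + (-99461 - 785902) = (3238105 + 1/2168) - 885363 = 7020211641/2168 - 885363 = 5100744657/2168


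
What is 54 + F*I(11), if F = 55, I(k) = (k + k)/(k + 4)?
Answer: 404/3 ≈ 134.67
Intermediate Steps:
I(k) = 2*k/(4 + k) (I(k) = (2*k)/(4 + k) = 2*k/(4 + k))
54 + F*I(11) = 54 + 55*(2*11/(4 + 11)) = 54 + 55*(2*11/15) = 54 + 55*(2*11*(1/15)) = 54 + 55*(22/15) = 54 + 242/3 = 404/3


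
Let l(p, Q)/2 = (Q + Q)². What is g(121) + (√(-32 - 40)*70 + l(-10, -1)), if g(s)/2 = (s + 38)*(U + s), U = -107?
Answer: 4460 + 420*I*√2 ≈ 4460.0 + 593.97*I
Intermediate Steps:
l(p, Q) = 8*Q² (l(p, Q) = 2*(Q + Q)² = 2*(2*Q)² = 2*(4*Q²) = 8*Q²)
g(s) = 2*(-107 + s)*(38 + s) (g(s) = 2*((s + 38)*(-107 + s)) = 2*((38 + s)*(-107 + s)) = 2*((-107 + s)*(38 + s)) = 2*(-107 + s)*(38 + s))
g(121) + (√(-32 - 40)*70 + l(-10, -1)) = (-8132 - 138*121 + 2*121²) + (√(-32 - 40)*70 + 8*(-1)²) = (-8132 - 16698 + 2*14641) + (√(-72)*70 + 8*1) = (-8132 - 16698 + 29282) + ((6*I*√2)*70 + 8) = 4452 + (420*I*√2 + 8) = 4452 + (8 + 420*I*√2) = 4460 + 420*I*√2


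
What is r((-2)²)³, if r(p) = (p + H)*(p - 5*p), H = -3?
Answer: -4096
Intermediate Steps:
r(p) = -4*p*(-3 + p) (r(p) = (p - 3)*(p - 5*p) = (-3 + p)*(-4*p) = -4*p*(-3 + p))
r((-2)²)³ = (4*(-2)²*(3 - 1*(-2)²))³ = (4*4*(3 - 1*4))³ = (4*4*(3 - 4))³ = (4*4*(-1))³ = (-16)³ = -4096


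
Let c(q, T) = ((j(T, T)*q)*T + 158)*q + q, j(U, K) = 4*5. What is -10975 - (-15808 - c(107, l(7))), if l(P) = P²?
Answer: 11241866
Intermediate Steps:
j(U, K) = 20
c(q, T) = q + q*(158 + 20*T*q) (c(q, T) = ((20*q)*T + 158)*q + q = (20*T*q + 158)*q + q = (158 + 20*T*q)*q + q = q*(158 + 20*T*q) + q = q + q*(158 + 20*T*q))
-10975 - (-15808 - c(107, l(7))) = -10975 - (-15808 - 107*(159 + 20*7²*107)) = -10975 - (-15808 - 107*(159 + 20*49*107)) = -10975 - (-15808 - 107*(159 + 104860)) = -10975 - (-15808 - 107*105019) = -10975 - (-15808 - 1*11237033) = -10975 - (-15808 - 11237033) = -10975 - 1*(-11252841) = -10975 + 11252841 = 11241866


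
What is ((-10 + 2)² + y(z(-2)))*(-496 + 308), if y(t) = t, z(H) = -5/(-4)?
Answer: -12267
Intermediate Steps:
z(H) = 5/4 (z(H) = -5*(-¼) = 5/4)
((-10 + 2)² + y(z(-2)))*(-496 + 308) = ((-10 + 2)² + 5/4)*(-496 + 308) = ((-8)² + 5/4)*(-188) = (64 + 5/4)*(-188) = (261/4)*(-188) = -12267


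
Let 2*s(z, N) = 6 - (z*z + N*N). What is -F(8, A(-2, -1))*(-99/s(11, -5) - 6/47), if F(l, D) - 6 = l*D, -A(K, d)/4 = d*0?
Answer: -12699/1645 ≈ -7.7198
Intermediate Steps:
A(K, d) = 0 (A(K, d) = -4*d*0 = -4*0 = 0)
s(z, N) = 3 - N²/2 - z²/2 (s(z, N) = (6 - (z*z + N*N))/2 = (6 - (z² + N²))/2 = (6 - (N² + z²))/2 = (6 + (-N² - z²))/2 = (6 - N² - z²)/2 = 3 - N²/2 - z²/2)
F(l, D) = 6 + D*l (F(l, D) = 6 + l*D = 6 + D*l)
-F(8, A(-2, -1))*(-99/s(11, -5) - 6/47) = -(6 + 0*8)*(-99/(3 - ½*(-5)² - ½*11²) - 6/47) = -(6 + 0)*(-99/(3 - ½*25 - ½*121) - 6*1/47) = -6*(-99/(3 - 25/2 - 121/2) - 6/47) = -6*(-99/(-70) - 6/47) = -6*(-99*(-1/70) - 6/47) = -6*(99/70 - 6/47) = -6*4233/3290 = -1*12699/1645 = -12699/1645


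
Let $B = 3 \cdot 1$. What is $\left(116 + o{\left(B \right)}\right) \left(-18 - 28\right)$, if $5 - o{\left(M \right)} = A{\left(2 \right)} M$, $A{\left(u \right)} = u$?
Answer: $-5290$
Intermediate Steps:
$B = 3$
$o{\left(M \right)} = 5 - 2 M$
$\left(116 + o{\left(B \right)}\right) \left(-18 - 28\right) = \left(116 + \left(5 - 6\right)\right) \left(-18 - 28\right) = \left(116 + \left(5 - 6\right)\right) \left(-46\right) = \left(116 - 1\right) \left(-46\right) = 115 \left(-46\right) = -5290$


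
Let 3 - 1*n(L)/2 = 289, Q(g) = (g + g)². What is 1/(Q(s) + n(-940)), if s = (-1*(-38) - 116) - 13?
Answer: 1/32552 ≈ 3.0720e-5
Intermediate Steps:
s = -91 (s = (38 - 116) - 13 = -78 - 13 = -91)
Q(g) = 4*g² (Q(g) = (2*g)² = 4*g²)
n(L) = -572 (n(L) = 6 - 2*289 = 6 - 578 = -572)
1/(Q(s) + n(-940)) = 1/(4*(-91)² - 572) = 1/(4*8281 - 572) = 1/(33124 - 572) = 1/32552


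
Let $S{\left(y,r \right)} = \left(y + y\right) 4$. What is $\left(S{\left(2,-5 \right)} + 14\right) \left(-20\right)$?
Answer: $-600$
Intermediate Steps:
$S{\left(y,r \right)} = 8 y$ ($S{\left(y,r \right)} = 2 y 4 = 8 y$)
$\left(S{\left(2,-5 \right)} + 14\right) \left(-20\right) = \left(8 \cdot 2 + 14\right) \left(-20\right) = \left(16 + 14\right) \left(-20\right) = 30 \left(-20\right) = -600$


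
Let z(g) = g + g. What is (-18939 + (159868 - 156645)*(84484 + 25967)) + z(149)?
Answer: 355964932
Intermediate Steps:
z(g) = 2*g
(-18939 + (159868 - 156645)*(84484 + 25967)) + z(149) = (-18939 + (159868 - 156645)*(84484 + 25967)) + 2*149 = (-18939 + 3223*110451) + 298 = (-18939 + 355983573) + 298 = 355964634 + 298 = 355964932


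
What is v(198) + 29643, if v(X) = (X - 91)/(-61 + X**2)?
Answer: 1160316056/39143 ≈ 29643.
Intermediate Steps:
v(X) = (-91 + X)/(-61 + X**2)
v(198) + 29643 = (-91 + 198)/(-61 + 198**2) + 29643 = 107/(-61 + 39204) + 29643 = 107/39143 + 29643 = 1160316056/39143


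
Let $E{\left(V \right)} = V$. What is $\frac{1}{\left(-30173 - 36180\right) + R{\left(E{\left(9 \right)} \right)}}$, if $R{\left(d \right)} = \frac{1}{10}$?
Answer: $- \frac{10}{663529} \approx -1.5071 \cdot 10^{-5}$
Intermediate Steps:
$R{\left(d \right)} = \frac{1}{10}$
$\frac{1}{\left(-30173 - 36180\right) + R{\left(E{\left(9 \right)} \right)}} = \frac{1}{\left(-30173 - 36180\right) + \frac{1}{10}} = \frac{1}{-66353 + \frac{1}{10}} = \frac{1}{- \frac{663529}{10}} = - \frac{10}{663529}$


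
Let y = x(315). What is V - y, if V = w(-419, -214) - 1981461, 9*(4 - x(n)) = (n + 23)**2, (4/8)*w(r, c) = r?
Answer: -17726483/9 ≈ -1.9696e+6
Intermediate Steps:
w(r, c) = 2*r
x(n) = 4 - (23 + n)**2/9 (x(n) = 4 - (n + 23)**2/9 = 4 - (23 + n)**2/9)
y = -114208/9 (y = 4 - (23 + 315)**2/9 = 4 - 1/9*338**2 = 4 - 1/9*114244 = 4 - 114244/9 = -114208/9 ≈ -12690.)
V = -1982299 (V = 2*(-419) - 1981461 = -838 - 1981461 = -1982299)
V - y = -1982299 - 1*(-114208/9) = -1982299 + 114208/9 = -17726483/9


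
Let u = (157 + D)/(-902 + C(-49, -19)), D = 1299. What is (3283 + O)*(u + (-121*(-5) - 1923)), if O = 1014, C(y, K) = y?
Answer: -5392193578/951 ≈ -5.6700e+6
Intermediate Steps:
u = -1456/951 (u = (157 + 1299)/(-902 - 49) = 1456/(-951) = 1456*(-1/951) = -1456/951 ≈ -1.5310)
(3283 + O)*(u + (-121*(-5) - 1923)) = (3283 + 1014)*(-1456/951 + (-121*(-5) - 1923)) = 4297*(-1456/951 + (605 - 1923)) = 4297*(-1456/951 - 1318) = 4297*(-1254874/951) = -5392193578/951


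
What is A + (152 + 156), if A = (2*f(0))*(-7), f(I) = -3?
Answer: 350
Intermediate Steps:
A = 42 (A = (2*(-3))*(-7) = -6*(-7) = 42)
A + (152 + 156) = 42 + (152 + 156) = 42 + 308 = 350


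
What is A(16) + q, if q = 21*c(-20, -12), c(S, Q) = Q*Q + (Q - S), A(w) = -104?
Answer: 3088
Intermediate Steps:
c(S, Q) = Q + Q**2 - S (c(S, Q) = Q**2 + (Q - S) = Q + Q**2 - S)
q = 3192 (q = 21*(-12 + (-12)**2 - 1*(-20)) = 21*(-12 + 144 + 20) = 21*152 = 3192)
A(16) + q = -104 + 3192 = 3088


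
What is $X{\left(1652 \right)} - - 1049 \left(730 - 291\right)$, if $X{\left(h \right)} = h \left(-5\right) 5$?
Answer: $419211$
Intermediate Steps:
$X{\left(h \right)} = - 25 h$ ($X{\left(h \right)} = - 5 h 5 = - 25 h$)
$X{\left(1652 \right)} - - 1049 \left(730 - 291\right) = \left(-25\right) 1652 - - 1049 \left(730 - 291\right) = -41300 - \left(-1049\right) 439 = -41300 - -460511 = -41300 + 460511 = 419211$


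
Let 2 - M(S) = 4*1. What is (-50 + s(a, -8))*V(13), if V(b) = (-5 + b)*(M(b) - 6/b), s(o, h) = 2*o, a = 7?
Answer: 9216/13 ≈ 708.92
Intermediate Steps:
M(S) = -2 (M(S) = 2 - 4 = -2)
V(b) = (-5 + b)*(-2 - 6/b)
(-50 + s(a, -8))*V(13) = (-50 + 2*7)*(4 - 2*13 + 30/13) = (-50 + 14)*(4 - 26 + 30*(1/13)) = -36*(4 - 26 + 30/13) = -36*(-256/13) = 9216/13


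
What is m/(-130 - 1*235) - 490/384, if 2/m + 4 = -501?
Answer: -45159241/35390400 ≈ -1.2760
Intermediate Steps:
m = -2/505 (m = 2/(-4 - 501) = 2/(-505) = 2*(-1/505) = -2/505 ≈ -0.0039604)
m/(-130 - 1*235) - 490/384 = -2/(505*(-130 - 1*235)) - 490/384 = -2/(505*(-130 - 235)) - 490*1/384 = -2/505/(-365) - 245/192 = -2/505*(-1/365) - 245/192 = 2/184325 - 245/192 = -45159241/35390400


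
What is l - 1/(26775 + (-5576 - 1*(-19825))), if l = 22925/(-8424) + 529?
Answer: 22734325435/43198272 ≈ 526.28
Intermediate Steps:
l = 4433371/8424 (l = 22925*(-1/8424) + 529 = -22925/8424 + 529 = 4433371/8424 ≈ 526.28)
l - 1/(26775 + (-5576 - 1*(-19825))) = 4433371/8424 - 1/(26775 + (-5576 - 1*(-19825))) = 4433371/8424 - 1/(26775 + (-5576 + 19825)) = 4433371/8424 - 1/(26775 + 14249) = 4433371/8424 - 1/41024 = 22734325435/43198272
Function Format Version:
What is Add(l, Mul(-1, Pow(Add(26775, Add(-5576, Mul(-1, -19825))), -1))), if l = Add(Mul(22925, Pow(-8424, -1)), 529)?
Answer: Rational(22734325435, 43198272) ≈ 526.28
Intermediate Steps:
l = Rational(4433371, 8424) (l = Add(Mul(22925, Rational(-1, 8424)), 529) = Add(Rational(-22925, 8424), 529) = Rational(4433371, 8424) ≈ 526.28)
Add(l, Mul(-1, Pow(Add(26775, Add(-5576, Mul(-1, -19825))), -1))) = Add(Rational(4433371, 8424), Mul(-1, Pow(Add(26775, Add(-5576, Mul(-1, -19825))), -1))) = Add(Rational(4433371, 8424), Mul(-1, Pow(Add(26775, Add(-5576, 19825)), -1))) = Add(Rational(4433371, 8424), Mul(-1, Pow(Add(26775, 14249), -1))) = Add(Rational(4433371, 8424), Mul(-1, Pow(41024, -1))) = Add(Rational(4433371, 8424), Mul(-1, Rational(1, 41024))) = Add(Rational(4433371, 8424), Rational(-1, 41024)) = Rational(22734325435, 43198272)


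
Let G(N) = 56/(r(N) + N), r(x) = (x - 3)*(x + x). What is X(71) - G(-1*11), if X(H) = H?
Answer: 21031/297 ≈ 70.811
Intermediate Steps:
r(x) = 2*x*(-3 + x) (r(x) = (-3 + x)*(2*x) = 2*x*(-3 + x))
G(N) = 56/(N + 2*N*(-3 + N)) (G(N) = 56/(2*N*(-3 + N) + N) = 56/(N + 2*N*(-3 + N)))
X(71) - G(-1*11) = 71 - 56/(((-1*11))*(-5 + 2*(-1*11))) = 71 - 56/((-11)*(-5 + 2*(-11))) = 71 - 56*(-1)/(11*(-5 - 22)) = 71 - 56*(-1)/(11*(-27)) = 71 - 56*(-1)*(-1)/(11*27) = 71 - 1*56/297 = 71 - 56/297 = 21031/297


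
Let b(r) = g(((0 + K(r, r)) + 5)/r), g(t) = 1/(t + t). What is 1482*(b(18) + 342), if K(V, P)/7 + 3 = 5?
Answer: 507546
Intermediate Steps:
K(V, P) = 14 (K(V, P) = -21 + 7*5 = -21 + 35 = 14)
g(t) = 1/(2*t)
b(r) = r/38 (b(r) = 1/(2*((((0 + 14) + 5)/r))) = 1/(2*(((14 + 5)/r))) = 1/(2*((19/r))) = (r/19)/2 = r/38)
1482*(b(18) + 342) = 1482*((1/38)*18 + 342) = 1482*(9/19 + 342) = 1482*(6507/19) = 507546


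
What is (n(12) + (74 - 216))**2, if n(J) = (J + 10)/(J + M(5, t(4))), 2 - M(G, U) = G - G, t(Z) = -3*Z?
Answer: 966289/49 ≈ 19720.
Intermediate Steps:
M(G, U) = 2 (M(G, U) = 2 - (G - G) = 2 - 1*0 = 2 + 0 = 2)
n(J) = (10 + J)/(2 + J) (n(J) = (J + 10)/(J + 2) = (10 + J)/(2 + J))
(n(12) + (74 - 216))**2 = ((10 + 12)/(2 + 12) + (74 - 216))**2 = (22/14 - 142)**2 = ((1/14)*22 - 142)**2 = (11/7 - 142)**2 = (-983/7)**2 = 966289/49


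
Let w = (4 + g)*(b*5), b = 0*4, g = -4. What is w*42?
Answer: 0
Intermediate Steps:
b = 0
w = 0 (w = (4 - 4)*(0*5) = 0*0 = 0)
w*42 = 0*42 = 0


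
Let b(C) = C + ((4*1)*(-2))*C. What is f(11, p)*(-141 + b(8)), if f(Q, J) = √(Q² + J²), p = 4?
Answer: -197*√137 ≈ -2305.8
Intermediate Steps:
b(C) = -7*C (b(C) = C + (4*(-2))*C = C - 8*C = -7*C)
f(Q, J) = √(J² + Q²)
f(11, p)*(-141 + b(8)) = √(4² + 11²)*(-141 - 7*8) = √(16 + 121)*(-141 - 56) = √137*(-197) = -197*√137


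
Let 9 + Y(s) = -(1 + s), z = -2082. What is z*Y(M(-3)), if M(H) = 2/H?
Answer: 19432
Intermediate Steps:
Y(s) = -10 - s (Y(s) = -9 - (1 + s) = -9 + (-1 - s) = -10 - s)
z*Y(M(-3)) = -2082*(-10 - 2/(-3)) = -2082*(-10 - 2*(-1)/3) = -2082*(-10 - 1*(-⅔)) = -2082*(-10 + ⅔) = -2082*(-28/3) = 19432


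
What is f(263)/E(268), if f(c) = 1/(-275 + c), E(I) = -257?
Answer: 1/3084 ≈ 0.00032425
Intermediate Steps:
f(263)/E(268) = 1/((-275 + 263)*(-257)) = -1/257/(-12) = -1/12*(-1/257) = 1/3084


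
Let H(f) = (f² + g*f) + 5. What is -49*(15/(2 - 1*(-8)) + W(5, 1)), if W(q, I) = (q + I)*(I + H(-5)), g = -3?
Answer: -27195/2 ≈ -13598.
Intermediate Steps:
H(f) = 5 + f² - 3*f (H(f) = (f² - 3*f) + 5 = 5 + f² - 3*f)
W(q, I) = (45 + I)*(I + q) (W(q, I) = (q + I)*(I + (5 + (-5)² - 3*(-5))) = (I + q)*(I + (5 + 25 + 15)) = (I + q)*(I + 45) = (I + q)*(45 + I) = (45 + I)*(I + q))
-49*(15/(2 - 1*(-8)) + W(5, 1)) = -49*(15/(2 - 1*(-8)) + (1² + 45*1 + 45*5 + 1*5)) = -49*(15/(2 + 8) + (1 + 45 + 225 + 5)) = -49*(15/10 + 276) = -49*(15*(⅒) + 276) = -49*(3/2 + 276) = -49*555/2 = -27195/2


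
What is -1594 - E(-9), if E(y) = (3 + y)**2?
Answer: -1630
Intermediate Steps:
-1594 - E(-9) = -1594 - (3 - 9)**2 = -1594 - 1*(-6)**2 = -1594 - 1*36 = -1594 - 36 = -1630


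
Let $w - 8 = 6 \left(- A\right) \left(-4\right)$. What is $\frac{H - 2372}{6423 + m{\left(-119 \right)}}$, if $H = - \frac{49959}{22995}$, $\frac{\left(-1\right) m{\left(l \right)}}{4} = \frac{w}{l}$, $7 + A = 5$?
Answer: $- \frac{103122187}{278924605} \approx -0.36971$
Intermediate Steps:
$A = -2$ ($A = -7 + 5 = -2$)
$w = -40$ ($w = 8 + 6 \left(\left(-1\right) \left(-2\right)\right) \left(-4\right) = 8 + 6 \cdot 2 \left(-4\right) = 8 + 12 \left(-4\right) = 8 - 48 = -40$)
$m{\left(l \right)} = \frac{160}{l}$ ($m{\left(l \right)} = - 4 \left(- \frac{40}{l}\right) = \frac{160}{l}$)
$H = - \frac{793}{365}$ ($H = \left(-49959\right) \frac{1}{22995} = - \frac{793}{365} \approx -2.1726$)
$\frac{H - 2372}{6423 + m{\left(-119 \right)}} = \frac{- \frac{793}{365} - 2372}{6423 + \frac{160}{-119}} = - \frac{866573}{365 \left(6423 + 160 \left(- \frac{1}{119}\right)\right)} = - \frac{866573}{365 \left(6423 - \frac{160}{119}\right)} = - \frac{866573}{365 \cdot \frac{764177}{119}} = \left(- \frac{866573}{365}\right) \frac{119}{764177} = - \frac{103122187}{278924605}$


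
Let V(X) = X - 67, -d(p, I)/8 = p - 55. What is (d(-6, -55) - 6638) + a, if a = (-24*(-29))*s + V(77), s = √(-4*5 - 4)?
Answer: -6140 + 1392*I*√6 ≈ -6140.0 + 3409.7*I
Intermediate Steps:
d(p, I) = 440 - 8*p (d(p, I) = -8*(p - 55) = -8*(-55 + p) = 440 - 8*p)
s = 2*I*√6 (s = √(-20 - 4) = √(-24) = 2*I*√6 ≈ 4.899*I)
V(X) = -67 + X
a = 10 + 1392*I*√6 (a = (-24*(-29))*(2*I*√6) + (-67 + 77) = 696*(2*I*√6) + 10 = 1392*I*√6 + 10 = 10 + 1392*I*√6 ≈ 10.0 + 3409.7*I)
(d(-6, -55) - 6638) + a = ((440 - 8*(-6)) - 6638) + (10 + 1392*I*√6) = ((440 + 48) - 6638) + (10 + 1392*I*√6) = (488 - 6638) + (10 + 1392*I*√6) = -6150 + (10 + 1392*I*√6) = -6140 + 1392*I*√6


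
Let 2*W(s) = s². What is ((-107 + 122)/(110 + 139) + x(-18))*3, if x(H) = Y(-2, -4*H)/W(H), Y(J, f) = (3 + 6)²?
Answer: 279/166 ≈ 1.6807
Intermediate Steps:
Y(J, f) = 81 (Y(J, f) = 9² = 81)
W(s) = s²/2
x(H) = 162/H² (x(H) = 81/((H²/2)) = 81*(2/H²) = 162/H²)
((-107 + 122)/(110 + 139) + x(-18))*3 = ((-107 + 122)/(110 + 139) + 162/(-18)²)*3 = (15/249 + 162*(1/324))*3 = (15*(1/249) + ½)*3 = (5/83 + ½)*3 = (93/166)*3 = 279/166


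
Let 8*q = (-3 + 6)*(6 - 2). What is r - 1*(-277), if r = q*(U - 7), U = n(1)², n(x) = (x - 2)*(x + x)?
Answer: 545/2 ≈ 272.50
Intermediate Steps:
q = 3/2 (q = ((-3 + 6)*(6 - 2))/8 = (3*4)/8 = (⅛)*12 = 3/2 ≈ 1.5000)
n(x) = 2*x*(-2 + x) (n(x) = (-2 + x)*(2*x) = 2*x*(-2 + x))
U = 4 (U = (2*1*(-2 + 1))² = (2*1*(-1))² = (-2)² = 4)
r = -9/2 (r = 3*(4 - 7)/2 = (3/2)*(-3) = -9/2 ≈ -4.5000)
r - 1*(-277) = -9/2 - 1*(-277) = -9/2 + 277 = 545/2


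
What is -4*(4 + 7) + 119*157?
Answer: 18639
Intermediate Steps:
-4*(4 + 7) + 119*157 = -4*11 + 18683 = -44 + 18683 = 18639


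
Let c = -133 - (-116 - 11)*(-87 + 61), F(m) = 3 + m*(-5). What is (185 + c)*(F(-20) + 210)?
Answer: -1017250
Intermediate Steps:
F(m) = 3 - 5*m
c = -3435 (c = -133 - (-127)*(-26) = -133 - 1*3302 = -133 - 3302 = -3435)
(185 + c)*(F(-20) + 210) = (185 - 3435)*((3 - 5*(-20)) + 210) = -3250*((3 + 100) + 210) = -3250*(103 + 210) = -3250*313 = -1017250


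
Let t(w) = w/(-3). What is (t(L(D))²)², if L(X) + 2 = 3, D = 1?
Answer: 1/81 ≈ 0.012346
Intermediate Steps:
L(X) = 1 (L(X) = -2 + 3 = 1)
t(w) = -w/3 (t(w) = w*(-⅓) = -w/3)
(t(L(D))²)² = ((-⅓*1)²)² = ((-⅓)²)² = (⅑)² = 1/81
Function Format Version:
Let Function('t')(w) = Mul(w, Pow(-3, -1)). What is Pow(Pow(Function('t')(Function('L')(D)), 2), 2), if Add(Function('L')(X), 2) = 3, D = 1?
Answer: Rational(1, 81) ≈ 0.012346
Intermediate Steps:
Function('L')(X) = 1 (Function('L')(X) = Add(-2, 3) = 1)
Function('t')(w) = Mul(Rational(-1, 3), w) (Function('t')(w) = Mul(w, Rational(-1, 3)) = Mul(Rational(-1, 3), w))
Pow(Pow(Function('t')(Function('L')(D)), 2), 2) = Pow(Pow(Mul(Rational(-1, 3), 1), 2), 2) = Pow(Pow(Rational(-1, 3), 2), 2) = Pow(Rational(1, 9), 2) = Rational(1, 81)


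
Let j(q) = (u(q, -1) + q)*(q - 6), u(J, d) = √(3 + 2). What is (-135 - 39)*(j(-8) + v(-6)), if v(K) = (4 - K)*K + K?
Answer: -8004 + 2436*√5 ≈ -2556.9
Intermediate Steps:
u(J, d) = √5
j(q) = (-6 + q)*(q + √5) (j(q) = (√5 + q)*(q - 6) = (q + √5)*(-6 + q) = (-6 + q)*(q + √5))
v(K) = K + K*(4 - K) (v(K) = K*(4 - K) + K = K + K*(4 - K))
(-135 - 39)*(j(-8) + v(-6)) = (-135 - 39)*(((-8)² - 6*(-8) - 6*√5 - 8*√5) - 6*(5 - 1*(-6))) = -174*((64 + 48 - 6*√5 - 8*√5) - 6*(5 + 6)) = -174*((112 - 14*√5) - 6*11) = -174*((112 - 14*√5) - 66) = -174*(46 - 14*√5) = -8004 + 2436*√5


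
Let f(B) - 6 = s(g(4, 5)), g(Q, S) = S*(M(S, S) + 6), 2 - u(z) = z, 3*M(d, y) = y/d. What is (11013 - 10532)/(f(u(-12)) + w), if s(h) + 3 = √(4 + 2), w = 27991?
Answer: 6732557/391832015 - 481*√6/783664030 ≈ 0.017181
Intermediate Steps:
M(d, y) = y/(3*d) (M(d, y) = (y/d)/3 = y/(3*d))
u(z) = 2 - z
g(Q, S) = 19*S/3 (g(Q, S) = S*(S/(3*S) + 6) = S*(⅓ + 6) = S*(19/3) = 19*S/3)
s(h) = -3 + √6 (s(h) = -3 + √(4 + 2) = -3 + √6)
f(B) = 3 + √6 (f(B) = 6 + (-3 + √6) = 3 + √6)
(11013 - 10532)/(f(u(-12)) + w) = (11013 - 10532)/((3 + √6) + 27991) = 481/(27994 + √6)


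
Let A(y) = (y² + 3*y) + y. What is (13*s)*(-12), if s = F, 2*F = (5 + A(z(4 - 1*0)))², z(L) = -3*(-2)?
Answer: -329550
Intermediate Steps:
z(L) = 6
A(y) = y² + 4*y
F = 4225/2 (F = (5 + 6*(4 + 6))²/2 = (5 + 6*10)²/2 = (5 + 60)²/2 = (½)*65² = (½)*4225 = 4225/2 ≈ 2112.5)
s = 4225/2 ≈ 2112.5
(13*s)*(-12) = (13*(4225/2))*(-12) = (54925/2)*(-12) = -329550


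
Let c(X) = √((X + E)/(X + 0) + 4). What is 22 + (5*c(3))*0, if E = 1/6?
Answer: 22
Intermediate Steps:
E = ⅙ ≈ 0.16667
c(X) = √(4 + (⅙ + X)/X) (c(X) = √((X + ⅙)/(X + 0) + 4) = √((⅙ + X)/X + 4) = √(4 + (⅙ + X)/X))
22 + (5*c(3))*0 = 22 + (5*(√(180 + 6/3)/6))*0 = 22 + (5*(√(180 + 6*(⅓))/6))*0 = 22 + (5*(√(180 + 2)/6))*0 = 22 + (5*(√182/6))*0 = 22 + (5*√182/6)*0 = 22 + 0 = 22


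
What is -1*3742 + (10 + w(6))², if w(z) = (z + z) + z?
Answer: -2958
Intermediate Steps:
w(z) = 3*z (w(z) = 2*z + z = 3*z)
-1*3742 + (10 + w(6))² = -1*3742 + (10 + 3*6)² = -3742 + (10 + 18)² = -3742 + 28² = -3742 + 784 = -2958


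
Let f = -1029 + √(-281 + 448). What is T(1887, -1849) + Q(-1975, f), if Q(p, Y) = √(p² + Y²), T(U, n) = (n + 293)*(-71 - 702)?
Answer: 1202788 + 7*√(101217 - 42*√167) ≈ 1.2050e+6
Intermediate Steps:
T(U, n) = -226489 - 773*n (T(U, n) = (293 + n)*(-773) = -226489 - 773*n)
f = -1029 + √167 ≈ -1016.1
Q(p, Y) = √(Y² + p²)
T(1887, -1849) + Q(-1975, f) = (-226489 - 773*(-1849)) + √((-1029 + √167)² + (-1975)²) = (-226489 + 1429277) + √((-1029 + √167)² + 3900625) = 1202788 + √(3900625 + (-1029 + √167)²)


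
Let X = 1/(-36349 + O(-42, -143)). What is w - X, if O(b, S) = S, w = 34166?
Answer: 1246785673/36492 ≈ 34166.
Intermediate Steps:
X = -1/36492 (X = 1/(-36349 - 143) = 1/(-36492) = -1/36492 ≈ -2.7403e-5)
w - X = 34166 - 1*(-1/36492) = 34166 + 1/36492 = 1246785673/36492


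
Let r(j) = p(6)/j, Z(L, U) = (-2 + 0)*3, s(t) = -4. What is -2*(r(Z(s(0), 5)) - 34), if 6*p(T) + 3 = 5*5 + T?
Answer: 626/9 ≈ 69.556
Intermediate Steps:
Z(L, U) = -6 (Z(L, U) = -2*3 = -6)
p(T) = 11/3 + T/6 (p(T) = -½ + (5*5 + T)/6 = -½ + (25 + T)/6 = -½ + (25/6 + T/6) = 11/3 + T/6)
r(j) = 14/(3*j) (r(j) = (11/3 + (⅙)*6)/j = (11/3 + 1)/j = 14/(3*j))
-2*(r(Z(s(0), 5)) - 34) = -2*((14/3)/(-6) - 34) = -2*((14/3)*(-⅙) - 34) = -2*(-7/9 - 34) = -2*(-313/9) = 626/9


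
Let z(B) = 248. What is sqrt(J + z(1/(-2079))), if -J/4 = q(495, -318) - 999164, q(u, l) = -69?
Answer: 2*sqrt(999295) ≈ 1999.3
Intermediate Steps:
J = 3996932 (J = -4*(-69 - 999164) = -4*(-999233) = 3996932)
sqrt(J + z(1/(-2079))) = sqrt(3996932 + 248) = sqrt(3997180) = 2*sqrt(999295)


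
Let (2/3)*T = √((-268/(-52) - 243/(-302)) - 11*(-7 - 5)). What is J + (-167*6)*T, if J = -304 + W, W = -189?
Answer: -493 - 7515*√85056790/3926 ≈ -18147.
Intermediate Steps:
J = -493 (J = -304 - 189 = -493)
T = 15*√85056790/7852 (T = 3*√((-268/(-52) - 243/(-302)) - 11*(-7 - 5))/2 = 3*√((-268*(-1/52) - 243*(-1/302)) - 11*(-12))/2 = 3*√((67/13 + 243/302) + 132)/2 = 3*√(23393/3926 + 132)/2 = 3*√(541625/3926)/2 = 3*(5*√85056790/3926)/2 = 15*√85056790/7852 ≈ 17.618)
J + (-167*6)*T = -493 + (-167*6)*(15*√85056790/7852) = -493 - 7515*√85056790/3926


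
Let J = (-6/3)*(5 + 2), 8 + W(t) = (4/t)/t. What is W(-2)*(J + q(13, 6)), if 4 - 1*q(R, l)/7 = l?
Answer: 196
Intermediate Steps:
W(t) = -8 + 4/t² (W(t) = -8 + (4/t)/t = -8 + 4/t²)
q(R, l) = 28 - 7*l
J = -14 (J = -6*⅓*7 = -2*7 = -14)
W(-2)*(J + q(13, 6)) = (-8 + 4/(-2)²)*(-14 + (28 - 7*6)) = (-8 + 4*(¼))*(-14 + (28 - 42)) = (-8 + 1)*(-14 - 14) = -7*(-28) = 196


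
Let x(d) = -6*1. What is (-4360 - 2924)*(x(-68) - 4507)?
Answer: 32872692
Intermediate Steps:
x(d) = -6
(-4360 - 2924)*(x(-68) - 4507) = (-4360 - 2924)*(-6 - 4507) = -7284*(-4513) = 32872692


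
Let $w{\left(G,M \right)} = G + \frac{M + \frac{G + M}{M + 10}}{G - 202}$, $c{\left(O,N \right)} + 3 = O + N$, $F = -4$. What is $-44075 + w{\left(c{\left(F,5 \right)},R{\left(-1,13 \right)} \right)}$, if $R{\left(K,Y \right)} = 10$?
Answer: $- \frac{11239648}{255} \approx -44077.0$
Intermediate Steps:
$c{\left(O,N \right)} = -3 + N + O$ ($c{\left(O,N \right)} = -3 + \left(O + N\right) = -3 + \left(N + O\right) = -3 + N + O$)
$w{\left(G,M \right)} = G + \frac{M + \frac{G + M}{10 + M}}{-202 + G}$
$-44075 + w{\left(c{\left(F,5 \right)},R{\left(-1,13 \right)} \right)} = -44075 + \frac{10^{2} - 2019 \left(-3 + 5 - 4\right) + 10 \left(-3 + 5 - 4\right)^{2} + 11 \cdot 10 + 10 \left(-3 + 5 - 4\right)^{2} - 202 \left(-3 + 5 - 4\right) 10}{-2020 - 2020 + 10 \left(-3 + 5 - 4\right) + \left(-3 + 5 - 4\right) 10} = -44075 + \frac{100 - -4038 + 10 \left(-2\right)^{2} + 110 + 10 \left(-2\right)^{2} - \left(-404\right) 10}{-2020 - 2020 + 10 \left(-2\right) - 20} = -44075 + \frac{100 + 4038 + 10 \cdot 4 + 110 + 10 \cdot 4 + 4040}{-2020 - 2020 - 20 - 20} = -44075 + \frac{100 + 4038 + 40 + 110 + 40 + 4040}{-4080} = -44075 - \frac{523}{255} = - \frac{11239648}{255}$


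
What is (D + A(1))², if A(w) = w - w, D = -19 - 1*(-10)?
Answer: 81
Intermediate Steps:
D = -9 (D = -19 + 10 = -9)
A(w) = 0
(D + A(1))² = (-9 + 0)² = (-9)² = 81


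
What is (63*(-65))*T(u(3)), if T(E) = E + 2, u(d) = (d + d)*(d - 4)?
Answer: 16380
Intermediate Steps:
u(d) = 2*d*(-4 + d) (u(d) = (2*d)*(-4 + d) = 2*d*(-4 + d))
T(E) = 2 + E
(63*(-65))*T(u(3)) = (63*(-65))*(2 + 2*3*(-4 + 3)) = -4095*(2 + 2*3*(-1)) = -4095*(2 - 6) = -4095*(-4) = 16380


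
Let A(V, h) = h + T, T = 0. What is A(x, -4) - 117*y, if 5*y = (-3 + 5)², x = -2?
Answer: -488/5 ≈ -97.600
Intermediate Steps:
A(V, h) = h (A(V, h) = h + 0 = h)
y = ⅘ (y = (-3 + 5)²/5 = (⅕)*2² = (⅕)*4 = ⅘ ≈ 0.80000)
A(x, -4) - 117*y = -4 - 117*⅘ = -4 - 468/5 = -488/5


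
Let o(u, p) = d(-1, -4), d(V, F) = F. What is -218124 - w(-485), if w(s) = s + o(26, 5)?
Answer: -217635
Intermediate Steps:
o(u, p) = -4
w(s) = -4 + s (w(s) = s - 4 = -4 + s)
-218124 - w(-485) = -218124 - (-4 - 485) = -218124 - 1*(-489) = -218124 + 489 = -217635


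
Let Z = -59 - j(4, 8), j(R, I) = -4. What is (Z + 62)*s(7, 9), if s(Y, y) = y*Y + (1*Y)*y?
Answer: 882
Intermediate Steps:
s(Y, y) = 2*Y*y (s(Y, y) = Y*y + Y*y = 2*Y*y)
Z = -55 (Z = -59 - 1*(-4) = -59 + 4 = -55)
(Z + 62)*s(7, 9) = (-55 + 62)*(2*7*9) = 7*126 = 882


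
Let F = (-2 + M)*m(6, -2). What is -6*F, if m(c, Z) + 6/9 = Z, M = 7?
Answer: 80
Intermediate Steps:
m(c, Z) = -⅔ + Z
F = -40/3 (F = (-2 + 7)*(-⅔ - 2) = 5*(-8/3) = -40/3 ≈ -13.333)
-6*F = -6*(-40/3) = 80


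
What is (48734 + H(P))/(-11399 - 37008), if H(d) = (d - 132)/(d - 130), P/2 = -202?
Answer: -13012246/12924669 ≈ -1.0068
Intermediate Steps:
P = -404 (P = 2*(-202) = -404)
H(d) = (-132 + d)/(-130 + d)
(48734 + H(P))/(-11399 - 37008) = (48734 + (-132 - 404)/(-130 - 404))/(-11399 - 37008) = (48734 - 536/(-534))/(-48407) = (48734 - 1/534*(-536))*(-1/48407) = (48734 + 268/267)*(-1/48407) = (13012246/267)*(-1/48407) = -13012246/12924669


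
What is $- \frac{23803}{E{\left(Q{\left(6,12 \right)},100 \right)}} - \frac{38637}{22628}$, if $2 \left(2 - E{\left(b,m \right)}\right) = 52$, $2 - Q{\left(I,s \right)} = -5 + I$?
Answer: $\frac{134421749}{135768} \approx 990.08$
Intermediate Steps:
$Q{\left(I,s \right)} = 7 - I$ ($Q{\left(I,s \right)} = 2 - \left(-5 + I\right) = 7 - I$)
$E{\left(b,m \right)} = -24$ ($E{\left(b,m \right)} = 2 - 26 = -24$)
$- \frac{23803}{E{\left(Q{\left(6,12 \right)},100 \right)}} - \frac{38637}{22628} = - \frac{23803}{-24} - \frac{38637}{22628} = \left(-23803\right) \left(- \frac{1}{24}\right) - \frac{38637}{22628} = \frac{23803}{24} - \frac{38637}{22628} = \frac{134421749}{135768}$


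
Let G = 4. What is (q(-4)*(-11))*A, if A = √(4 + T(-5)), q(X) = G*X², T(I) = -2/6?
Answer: -704*√33/3 ≈ -1348.1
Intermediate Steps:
T(I) = -⅓ (T(I) = -2*⅙ = -⅓)
q(X) = 4*X²
A = √33/3 (A = √(4 - ⅓) = √(11/3) = √33/3 ≈ 1.9149)
(q(-4)*(-11))*A = ((4*(-4)²)*(-11))*(√33/3) = ((4*16)*(-11))*(√33/3) = (64*(-11))*(√33/3) = -704*√33/3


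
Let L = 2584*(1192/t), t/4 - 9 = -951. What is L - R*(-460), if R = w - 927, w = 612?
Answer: -68632916/471 ≈ -1.4572e+5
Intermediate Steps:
R = -315 (R = 612 - 927 = -315)
t = -3768 (t = 36 + 4*(-951) = 36 - 3804 = -3768)
L = -385016/471 (L = 2584*(1192/(-3768)) = 2584*(1192*(-1/3768)) = 2584*(-149/471) = -385016/471 ≈ -817.44)
L - R*(-460) = -385016/471 - (-315)*(-460) = -385016/471 - 1*144900 = -385016/471 - 144900 = -68632916/471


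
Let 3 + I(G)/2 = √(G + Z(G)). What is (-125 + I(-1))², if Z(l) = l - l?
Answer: 17157 - 524*I ≈ 17157.0 - 524.0*I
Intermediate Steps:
Z(l) = 0
I(G) = -6 + 2*√G (I(G) = -6 + 2*√(G + 0) = -6 + 2*√G)
(-125 + I(-1))² = (-125 + (-6 + 2*√(-1)))² = (-125 + (-6 + 2*I))² = (-131 + 2*I)²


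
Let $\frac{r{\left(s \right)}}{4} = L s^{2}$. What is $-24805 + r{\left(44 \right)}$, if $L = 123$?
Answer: $927707$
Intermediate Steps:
$r{\left(s \right)} = 492 s^{2}$ ($r{\left(s \right)} = 4 \cdot 123 s^{2} = 492 s^{2}$)
$-24805 + r{\left(44 \right)} = -24805 + 492 \cdot 44^{2} = -24805 + 492 \cdot 1936 = -24805 + 952512 = 927707$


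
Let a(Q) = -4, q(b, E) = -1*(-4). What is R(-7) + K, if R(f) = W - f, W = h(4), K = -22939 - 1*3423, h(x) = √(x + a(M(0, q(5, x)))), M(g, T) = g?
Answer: -26355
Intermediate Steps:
q(b, E) = 4
h(x) = √(-4 + x) (h(x) = √(x - 4) = √(-4 + x))
K = -26362 (K = -22939 - 3423 = -26362)
W = 0 (W = √(-4 + 4) = √0 = 0)
R(f) = -f (R(f) = 0 - f = -f)
R(-7) + K = -1*(-7) - 26362 = 7 - 26362 = -26355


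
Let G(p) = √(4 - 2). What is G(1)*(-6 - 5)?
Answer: -11*√2 ≈ -15.556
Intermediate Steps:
G(p) = √2
G(1)*(-6 - 5) = √2*(-6 - 5) = √2*(-11) = -11*√2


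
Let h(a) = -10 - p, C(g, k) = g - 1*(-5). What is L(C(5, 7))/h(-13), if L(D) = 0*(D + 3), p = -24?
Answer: 0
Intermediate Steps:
C(g, k) = 5 + g (C(g, k) = g + 5 = 5 + g)
h(a) = 14 (h(a) = -10 - 1*(-24) = -10 + 24 = 14)
L(D) = 0 (L(D) = 0*(3 + D) = 0)
L(C(5, 7))/h(-13) = 0/14 = 0*(1/14) = 0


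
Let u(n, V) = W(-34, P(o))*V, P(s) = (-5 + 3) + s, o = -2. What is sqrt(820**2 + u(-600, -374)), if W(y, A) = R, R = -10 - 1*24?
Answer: 6*sqrt(19031) ≈ 827.72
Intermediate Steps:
P(s) = -2 + s
R = -34 (R = -10 - 24 = -34)
W(y, A) = -34
u(n, V) = -34*V
sqrt(820**2 + u(-600, -374)) = sqrt(820**2 - 34*(-374)) = sqrt(672400 + 12716) = sqrt(685116) = 6*sqrt(19031)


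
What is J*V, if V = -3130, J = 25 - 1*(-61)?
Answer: -269180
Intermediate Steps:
J = 86 (J = 25 + 61 = 86)
J*V = 86*(-3130) = -269180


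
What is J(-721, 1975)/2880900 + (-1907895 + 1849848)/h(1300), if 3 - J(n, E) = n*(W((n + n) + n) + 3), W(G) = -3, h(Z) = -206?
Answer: 27871267153/98910900 ≈ 281.78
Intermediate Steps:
J(n, E) = 3 (J(n, E) = 3 - n*(-3 + 3) = 3 - n*0 = 3 - 1*0 = 3 + 0 = 3)
J(-721, 1975)/2880900 + (-1907895 + 1849848)/h(1300) = 3/2880900 + (-1907895 + 1849848)/(-206) = 3*(1/2880900) - 58047*(-1/206) = 1/960300 + 58047/206 = 27871267153/98910900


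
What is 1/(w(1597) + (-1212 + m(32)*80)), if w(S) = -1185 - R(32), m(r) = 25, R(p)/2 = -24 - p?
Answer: -1/285 ≈ -0.0035088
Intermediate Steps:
R(p) = -48 - 2*p (R(p) = 2*(-24 - p) = -48 - 2*p)
w(S) = -1073 (w(S) = -1185 - (-48 - 2*32) = -1185 - (-48 - 64) = -1185 - 1*(-112) = -1185 + 112 = -1073)
1/(w(1597) + (-1212 + m(32)*80)) = 1/(-1073 + (-1212 + 25*80)) = 1/(-1073 + (-1212 + 2000)) = 1/(-1073 + 788) = 1/(-285) = -1/285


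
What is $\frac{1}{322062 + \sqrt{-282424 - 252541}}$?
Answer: $\frac{322062}{103724466809} - \frac{i \sqrt{534965}}{103724466809} \approx 3.105 \cdot 10^{-6} - 7.0515 \cdot 10^{-9} i$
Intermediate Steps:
$\frac{1}{322062 + \sqrt{-282424 - 252541}} = \frac{1}{322062 + \sqrt{-534965}} = \frac{1}{322062 + i \sqrt{534965}}$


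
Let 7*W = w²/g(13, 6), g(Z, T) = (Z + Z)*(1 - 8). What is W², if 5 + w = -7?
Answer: 5184/405769 ≈ 0.012776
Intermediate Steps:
w = -12 (w = -5 - 7 = -12)
g(Z, T) = -14*Z (g(Z, T) = (2*Z)*(-7) = -14*Z)
W = -72/637 (W = ((-12)²/((-14*13)))/7 = (144/(-182))/7 = (144*(-1/182))/7 = (⅐)*(-72/91) = -72/637 ≈ -0.11303)
W² = (-72/637)² = 5184/405769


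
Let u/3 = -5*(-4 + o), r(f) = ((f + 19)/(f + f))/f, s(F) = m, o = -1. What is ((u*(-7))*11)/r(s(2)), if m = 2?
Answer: -2200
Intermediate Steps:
s(F) = 2
r(f) = (19 + f)/(2*f**2) (r(f) = ((19 + f)/((2*f)))/f = ((19 + f)*(1/(2*f)))/f = ((19 + f)/(2*f))/f = (19 + f)/(2*f**2))
u = 75 (u = 3*(-5*(-4 - 1)) = 3*(-5*(-5)) = 3*25 = 75)
((u*(-7))*11)/r(s(2)) = ((75*(-7))*11)/(((1/2)*(19 + 2)/2**2)) = (-525*11)/(((1/2)*(1/4)*21)) = -5775/21/8 = -5775*8/21 = -2200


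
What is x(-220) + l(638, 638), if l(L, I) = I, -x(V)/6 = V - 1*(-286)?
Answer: 242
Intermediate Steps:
x(V) = -1716 - 6*V (x(V) = -6*(V - 1*(-286)) = -6*(V + 286) = -6*(286 + V) = -1716 - 6*V)
x(-220) + l(638, 638) = (-1716 - 6*(-220)) + 638 = (-1716 + 1320) + 638 = -396 + 638 = 242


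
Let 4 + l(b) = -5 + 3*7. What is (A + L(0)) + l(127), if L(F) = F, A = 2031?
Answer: 2043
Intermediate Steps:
l(b) = 12 (l(b) = -4 + (-5 + 3*7) = -4 + (-5 + 21) = -4 + 16 = 12)
(A + L(0)) + l(127) = (2031 + 0) + 12 = 2031 + 12 = 2043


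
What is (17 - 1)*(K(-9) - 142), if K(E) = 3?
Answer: -2224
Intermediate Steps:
(17 - 1)*(K(-9) - 142) = (17 - 1)*(3 - 142) = 16*(-139) = -2224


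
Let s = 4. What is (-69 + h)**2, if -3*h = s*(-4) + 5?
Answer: 38416/9 ≈ 4268.4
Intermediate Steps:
h = 11/3 (h = -(4*(-4) + 5)/3 = -(-16 + 5)/3 = -1/3*(-11) = 11/3 ≈ 3.6667)
(-69 + h)**2 = (-69 + 11/3)**2 = (-196/3)**2 = 38416/9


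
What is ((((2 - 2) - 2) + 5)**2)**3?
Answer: 729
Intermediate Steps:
((((2 - 2) - 2) + 5)**2)**3 = (((0 - 2) + 5)**2)**3 = ((-2 + 5)**2)**3 = (3**2)**3 = 9**3 = 729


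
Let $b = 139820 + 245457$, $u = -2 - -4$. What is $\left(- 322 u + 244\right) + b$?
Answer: $384877$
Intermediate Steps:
$u = 2$ ($u = -2 + 4 = 2$)
$b = 385277$
$\left(- 322 u + 244\right) + b = \left(\left(-322\right) 2 + 244\right) + 385277 = \left(-644 + 244\right) + 385277 = -400 + 385277 = 384877$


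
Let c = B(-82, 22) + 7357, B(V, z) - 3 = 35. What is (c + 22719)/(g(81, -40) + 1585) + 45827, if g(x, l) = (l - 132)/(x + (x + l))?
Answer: 4428679327/96599 ≈ 45846.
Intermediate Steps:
B(V, z) = 38 (B(V, z) = 3 + 35 = 38)
g(x, l) = (-132 + l)/(l + 2*x) (g(x, l) = (-132 + l)/(x + (l + x)) = (-132 + l)/(l + 2*x))
c = 7395 (c = 38 + 7357 = 7395)
(c + 22719)/(g(81, -40) + 1585) + 45827 = (7395 + 22719)/((-132 - 40)/(-40 + 2*81) + 1585) + 45827 = 30114/(-172/(-40 + 162) + 1585) + 45827 = 30114/(-172/122 + 1585) + 45827 = 30114/((1/122)*(-172) + 1585) + 45827 = 30114/(-86/61 + 1585) + 45827 = 30114/(96599/61) + 45827 = 30114*(61/96599) + 45827 = 1836954/96599 + 45827 = 4428679327/96599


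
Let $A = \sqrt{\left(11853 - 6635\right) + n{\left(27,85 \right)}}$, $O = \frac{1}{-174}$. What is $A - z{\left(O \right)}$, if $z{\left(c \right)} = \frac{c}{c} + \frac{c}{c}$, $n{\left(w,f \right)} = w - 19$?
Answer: $-2 + \sqrt{5226} \approx 70.291$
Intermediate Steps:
$n{\left(w,f \right)} = -19 + w$ ($n{\left(w,f \right)} = w - 19 = -19 + w$)
$O = - \frac{1}{174} \approx -0.0057471$
$z{\left(c \right)} = 2$ ($z{\left(c \right)} = 1 + 1 = 2$)
$A = \sqrt{5226}$ ($A = \sqrt{\left(11853 - 6635\right) + \left(-19 + 27\right)} = \sqrt{5218 + 8} = \sqrt{5226} \approx 72.291$)
$A - z{\left(O \right)} = \sqrt{5226} - 2 = -2 + \sqrt{5226}$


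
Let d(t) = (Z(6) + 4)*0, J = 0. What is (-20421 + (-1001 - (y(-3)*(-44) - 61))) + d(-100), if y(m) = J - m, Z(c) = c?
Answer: -21229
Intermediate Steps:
y(m) = -m (y(m) = 0 - m = -m)
d(t) = 0 (d(t) = (6 + 4)*0 = 10*0 = 0)
(-20421 + (-1001 - (y(-3)*(-44) - 61))) + d(-100) = (-20421 + (-1001 - (-1*(-3)*(-44) - 61))) + 0 = (-20421 + (-1001 - (3*(-44) - 61))) + 0 = (-20421 + (-1001 - (-132 - 61))) + 0 = (-20421 + (-1001 - 1*(-193))) + 0 = (-20421 + (-1001 + 193)) + 0 = (-20421 - 808) + 0 = -21229 + 0 = -21229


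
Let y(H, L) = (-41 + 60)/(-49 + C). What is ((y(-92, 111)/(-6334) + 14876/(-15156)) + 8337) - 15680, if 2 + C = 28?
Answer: -4053797665981/551989098 ≈ -7344.0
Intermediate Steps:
C = 26 (C = -2 + 28 = 26)
y(H, L) = -19/23 (y(H, L) = (-41 + 60)/(-49 + 26) = 19/(-23) = 19*(-1/23) = -19/23)
((y(-92, 111)/(-6334) + 14876/(-15156)) + 8337) - 15680 = ((-19/23/(-6334) + 14876/(-15156)) + 8337) - 15680 = ((-19/23*(-1/6334) + 14876*(-1/15156)) + 8337) - 15680 = ((19/145682 - 3719/3789) + 8337) - 15680 = (-541719367/551989098 + 8337) - 15680 = 4601391390659/551989098 - 15680 = -4053797665981/551989098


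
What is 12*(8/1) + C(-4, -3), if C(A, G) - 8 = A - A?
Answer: 104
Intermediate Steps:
C(A, G) = 8 (C(A, G) = 8 + (A - A) = 8 + 0 = 8)
12*(8/1) + C(-4, -3) = 12*(8/1) + 8 = 12*(1*8) + 8 = 12*8 + 8 = 96 + 8 = 104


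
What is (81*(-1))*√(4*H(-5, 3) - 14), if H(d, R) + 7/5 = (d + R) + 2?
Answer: -567*I*√10/5 ≈ -358.6*I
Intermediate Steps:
H(d, R) = ⅗ + R + d (H(d, R) = -7/5 + ((d + R) + 2) = -7/5 + ((R + d) + 2) = -7/5 + (2 + R + d) = ⅗ + R + d)
(81*(-1))*√(4*H(-5, 3) - 14) = (81*(-1))*√(4*(⅗ + 3 - 5) - 14) = -81*√(4*(-7/5) - 14) = -81*√(-28/5 - 14) = -567*I*√10/5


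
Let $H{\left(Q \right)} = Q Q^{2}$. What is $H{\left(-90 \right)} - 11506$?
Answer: $-740506$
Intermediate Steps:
$H{\left(Q \right)} = Q^{3}$
$H{\left(-90 \right)} - 11506 = \left(-90\right)^{3} - 11506 = -729000 - 11506 = -740506$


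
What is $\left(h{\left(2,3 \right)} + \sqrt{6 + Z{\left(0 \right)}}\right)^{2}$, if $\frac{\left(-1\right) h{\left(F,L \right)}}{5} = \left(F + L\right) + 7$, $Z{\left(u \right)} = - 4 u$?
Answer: $\left(60 - \sqrt{6}\right)^{2} \approx 3312.1$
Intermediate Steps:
$h{\left(F,L \right)} = -35 - 5 F - 5 L$ ($h{\left(F,L \right)} = - 5 \left(\left(F + L\right) + 7\right) = - 5 \left(7 + F + L\right) = -35 - 5 F - 5 L$)
$\left(h{\left(2,3 \right)} + \sqrt{6 + Z{\left(0 \right)}}\right)^{2} = \left(\left(-35 - 10 - 15\right) + \sqrt{6 - 0}\right)^{2} = \left(\left(-35 - 10 - 15\right) + \sqrt{6 + 0}\right)^{2} = \left(-60 + \sqrt{6}\right)^{2}$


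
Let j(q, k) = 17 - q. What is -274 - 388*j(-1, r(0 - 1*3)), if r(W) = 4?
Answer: -7258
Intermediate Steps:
-274 - 388*j(-1, r(0 - 1*3)) = -274 - 388*(17 - 1*(-1)) = -274 - 388*(17 + 1) = -274 - 388*18 = -274 - 6984 = -7258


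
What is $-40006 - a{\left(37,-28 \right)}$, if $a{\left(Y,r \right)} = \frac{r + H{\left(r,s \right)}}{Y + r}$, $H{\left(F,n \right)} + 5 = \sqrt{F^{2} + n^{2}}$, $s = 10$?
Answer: $- \frac{120007}{3} - \frac{2 \sqrt{221}}{9} \approx -40006.0$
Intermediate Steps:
$H{\left(F,n \right)} = -5 + \sqrt{F^{2} + n^{2}}$
$a{\left(Y,r \right)} = \frac{-5 + r + \sqrt{100 + r^{2}}}{Y + r}$ ($a{\left(Y,r \right)} = \frac{r + \left(-5 + \sqrt{r^{2} + 10^{2}}\right)}{Y + r} = \frac{r + \left(-5 + \sqrt{r^{2} + 100}\right)}{Y + r} = \frac{r + \left(-5 + \sqrt{100 + r^{2}}\right)}{Y + r} = \frac{-5 + r + \sqrt{100 + r^{2}}}{Y + r}$)
$-40006 - a{\left(37,-28 \right)} = -40006 - \frac{-5 - 28 + \sqrt{100 + \left(-28\right)^{2}}}{37 - 28} = -40006 - \frac{-5 - 28 + \sqrt{100 + 784}}{9} = -40006 - \frac{-5 - 28 + \sqrt{884}}{9} = -40006 - \frac{-5 - 28 + 2 \sqrt{221}}{9} = -40006 - \frac{-33 + 2 \sqrt{221}}{9} = -40006 - \left(- \frac{11}{3} + \frac{2 \sqrt{221}}{9}\right) = -40006 + \left(\frac{11}{3} - \frac{2 \sqrt{221}}{9}\right) = - \frac{120007}{3} - \frac{2 \sqrt{221}}{9}$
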